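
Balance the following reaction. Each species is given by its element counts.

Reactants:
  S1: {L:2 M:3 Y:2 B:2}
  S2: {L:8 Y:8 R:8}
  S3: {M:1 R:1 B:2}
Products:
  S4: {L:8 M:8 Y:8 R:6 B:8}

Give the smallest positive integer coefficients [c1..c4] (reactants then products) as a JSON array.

L: 4·2+1·8+4·0 = 16 | 2·8 = 16
M: 4·3+1·0+4·1 = 16 | 2·8 = 16
Y: 4·2+1·8+4·0 = 16 | 2·8 = 16
R: 4·0+1·8+4·1 = 12 | 2·6 = 12
B: 4·2+1·0+4·2 = 16 | 2·8 = 16
gcd(4,1,4,2) = 1

Coefficients: [4, 1, 4, 2]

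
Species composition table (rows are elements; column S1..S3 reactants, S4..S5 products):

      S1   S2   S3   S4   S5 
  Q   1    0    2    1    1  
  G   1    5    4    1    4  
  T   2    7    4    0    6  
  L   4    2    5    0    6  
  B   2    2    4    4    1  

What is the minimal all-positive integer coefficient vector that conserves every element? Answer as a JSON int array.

Coefficients: [3, 2, 4, 5, 6]

Q: 3·1+2·0+4·2 = 11 | 5·1+6·1 = 11
G: 3·1+2·5+4·4 = 29 | 5·1+6·4 = 29
T: 3·2+2·7+4·4 = 36 | 5·0+6·6 = 36
L: 3·4+2·2+4·5 = 36 | 5·0+6·6 = 36
B: 3·2+2·2+4·4 = 26 | 5·4+6·1 = 26
gcd(3,2,4,5,6) = 1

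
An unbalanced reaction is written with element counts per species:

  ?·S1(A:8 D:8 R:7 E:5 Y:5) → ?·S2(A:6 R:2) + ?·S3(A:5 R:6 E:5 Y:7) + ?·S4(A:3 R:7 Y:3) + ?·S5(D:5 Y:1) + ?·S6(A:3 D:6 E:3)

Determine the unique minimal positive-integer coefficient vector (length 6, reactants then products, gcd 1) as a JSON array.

Coefficients: [5, 1, 2, 3, 2, 5]

A: 5·8 = 40 | 1·6+2·5+3·3+2·0+5·3 = 40
D: 5·8 = 40 | 1·0+2·0+3·0+2·5+5·6 = 40
R: 5·7 = 35 | 1·2+2·6+3·7+2·0+5·0 = 35
E: 5·5 = 25 | 1·0+2·5+3·0+2·0+5·3 = 25
Y: 5·5 = 25 | 1·0+2·7+3·3+2·1+5·0 = 25
gcd(5,1,2,3,2,5) = 1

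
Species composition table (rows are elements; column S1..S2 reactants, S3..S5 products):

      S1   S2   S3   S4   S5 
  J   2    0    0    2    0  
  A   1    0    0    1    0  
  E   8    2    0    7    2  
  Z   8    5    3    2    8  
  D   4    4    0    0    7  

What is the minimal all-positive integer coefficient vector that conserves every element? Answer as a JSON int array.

J: 6·2+1·0 = 12 | 3·0+6·2+4·0 = 12
A: 6·1+1·0 = 6 | 3·0+6·1+4·0 = 6
E: 6·8+1·2 = 50 | 3·0+6·7+4·2 = 50
Z: 6·8+1·5 = 53 | 3·3+6·2+4·8 = 53
D: 6·4+1·4 = 28 | 3·0+6·0+4·7 = 28
gcd(6,1,3,6,4) = 1

Coefficients: [6, 1, 3, 6, 4]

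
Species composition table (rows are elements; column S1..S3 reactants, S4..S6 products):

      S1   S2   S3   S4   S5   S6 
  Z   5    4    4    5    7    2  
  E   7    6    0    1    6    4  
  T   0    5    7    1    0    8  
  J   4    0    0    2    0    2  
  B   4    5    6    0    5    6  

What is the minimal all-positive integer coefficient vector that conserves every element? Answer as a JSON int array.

Coefficients: [3, 4, 3, 1, 4, 5]

Z: 3·5+4·4+3·4 = 43 | 1·5+4·7+5·2 = 43
E: 3·7+4·6+3·0 = 45 | 1·1+4·6+5·4 = 45
T: 3·0+4·5+3·7 = 41 | 1·1+4·0+5·8 = 41
J: 3·4+4·0+3·0 = 12 | 1·2+4·0+5·2 = 12
B: 3·4+4·5+3·6 = 50 | 1·0+4·5+5·6 = 50
gcd(3,4,3,1,4,5) = 1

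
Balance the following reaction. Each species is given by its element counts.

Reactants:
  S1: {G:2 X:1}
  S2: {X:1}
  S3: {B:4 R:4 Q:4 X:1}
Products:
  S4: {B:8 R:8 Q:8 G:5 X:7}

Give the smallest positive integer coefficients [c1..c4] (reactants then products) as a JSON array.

B: 5·0+5·0+4·4 = 16 | 2·8 = 16
R: 5·0+5·0+4·4 = 16 | 2·8 = 16
Q: 5·0+5·0+4·4 = 16 | 2·8 = 16
G: 5·2+5·0+4·0 = 10 | 2·5 = 10
X: 5·1+5·1+4·1 = 14 | 2·7 = 14
gcd(5,5,4,2) = 1

Coefficients: [5, 5, 4, 2]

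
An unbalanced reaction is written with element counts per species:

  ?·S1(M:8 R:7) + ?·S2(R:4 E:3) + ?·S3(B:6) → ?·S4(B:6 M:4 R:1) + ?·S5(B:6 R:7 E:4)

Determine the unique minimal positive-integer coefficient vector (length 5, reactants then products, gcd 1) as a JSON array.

B: 1·0+4·0+5·6 = 30 | 2·6+3·6 = 30
M: 1·8+4·0+5·0 = 8 | 2·4+3·0 = 8
R: 1·7+4·4+5·0 = 23 | 2·1+3·7 = 23
E: 1·0+4·3+5·0 = 12 | 2·0+3·4 = 12
gcd(1,4,5,2,3) = 1

Coefficients: [1, 4, 5, 2, 3]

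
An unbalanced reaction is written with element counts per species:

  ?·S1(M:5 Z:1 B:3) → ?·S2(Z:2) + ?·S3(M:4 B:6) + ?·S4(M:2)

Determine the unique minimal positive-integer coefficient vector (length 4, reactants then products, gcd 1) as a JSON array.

Coefficients: [2, 1, 1, 3]

M: 2·5 = 10 | 1·0+1·4+3·2 = 10
Z: 2·1 = 2 | 1·2+1·0+3·0 = 2
B: 2·3 = 6 | 1·0+1·6+3·0 = 6
gcd(2,1,1,3) = 1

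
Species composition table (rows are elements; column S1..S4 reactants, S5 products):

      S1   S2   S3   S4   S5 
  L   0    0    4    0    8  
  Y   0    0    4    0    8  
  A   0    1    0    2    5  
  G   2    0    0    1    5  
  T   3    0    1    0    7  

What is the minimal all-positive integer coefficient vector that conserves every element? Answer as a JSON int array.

Coefficients: [5, 5, 6, 5, 3]

L: 5·0+5·0+6·4+5·0 = 24 | 3·8 = 24
Y: 5·0+5·0+6·4+5·0 = 24 | 3·8 = 24
A: 5·0+5·1+6·0+5·2 = 15 | 3·5 = 15
G: 5·2+5·0+6·0+5·1 = 15 | 3·5 = 15
T: 5·3+5·0+6·1+5·0 = 21 | 3·7 = 21
gcd(5,5,6,5,3) = 1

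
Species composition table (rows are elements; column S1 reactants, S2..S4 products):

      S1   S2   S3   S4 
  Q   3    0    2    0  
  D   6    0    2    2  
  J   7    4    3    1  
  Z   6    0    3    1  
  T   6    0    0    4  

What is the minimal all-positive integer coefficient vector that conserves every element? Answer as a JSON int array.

Q: 4·3 = 12 | 1·0+6·2+6·0 = 12
D: 4·6 = 24 | 1·0+6·2+6·2 = 24
J: 4·7 = 28 | 1·4+6·3+6·1 = 28
Z: 4·6 = 24 | 1·0+6·3+6·1 = 24
T: 4·6 = 24 | 1·0+6·0+6·4 = 24
gcd(4,1,6,6) = 1

Coefficients: [4, 1, 6, 6]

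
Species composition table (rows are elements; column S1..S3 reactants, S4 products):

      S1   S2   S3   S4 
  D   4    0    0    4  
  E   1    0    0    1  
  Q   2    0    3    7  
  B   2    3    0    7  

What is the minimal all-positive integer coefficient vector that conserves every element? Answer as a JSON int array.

Coefficients: [3, 5, 5, 3]

D: 3·4+5·0+5·0 = 12 | 3·4 = 12
E: 3·1+5·0+5·0 = 3 | 3·1 = 3
Q: 3·2+5·0+5·3 = 21 | 3·7 = 21
B: 3·2+5·3+5·0 = 21 | 3·7 = 21
gcd(3,5,5,3) = 1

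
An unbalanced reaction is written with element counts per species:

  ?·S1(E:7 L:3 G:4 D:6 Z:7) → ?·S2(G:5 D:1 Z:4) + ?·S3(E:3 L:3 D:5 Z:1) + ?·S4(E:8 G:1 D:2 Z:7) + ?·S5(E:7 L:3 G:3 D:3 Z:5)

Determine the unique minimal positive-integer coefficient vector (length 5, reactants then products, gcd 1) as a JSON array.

E: 5·7 = 35 | 3·0+4·3+2·8+1·7 = 35
L: 5·3 = 15 | 3·0+4·3+2·0+1·3 = 15
G: 5·4 = 20 | 3·5+4·0+2·1+1·3 = 20
D: 5·6 = 30 | 3·1+4·5+2·2+1·3 = 30
Z: 5·7 = 35 | 3·4+4·1+2·7+1·5 = 35
gcd(5,3,4,2,1) = 1

Coefficients: [5, 3, 4, 2, 1]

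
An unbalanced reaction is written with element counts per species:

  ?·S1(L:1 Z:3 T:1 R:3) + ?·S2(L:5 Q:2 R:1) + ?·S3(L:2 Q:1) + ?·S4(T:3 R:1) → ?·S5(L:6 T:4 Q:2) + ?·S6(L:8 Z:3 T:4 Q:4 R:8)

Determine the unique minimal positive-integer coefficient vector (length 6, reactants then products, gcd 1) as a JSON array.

Coefficients: [2, 4, 6, 6, 3, 2]

L: 2·1+4·5+6·2+6·0 = 34 | 3·6+2·8 = 34
Z: 2·3+4·0+6·0+6·0 = 6 | 3·0+2·3 = 6
T: 2·1+4·0+6·0+6·3 = 20 | 3·4+2·4 = 20
Q: 2·0+4·2+6·1+6·0 = 14 | 3·2+2·4 = 14
R: 2·3+4·1+6·0+6·1 = 16 | 3·0+2·8 = 16
gcd(2,4,6,6,3,2) = 1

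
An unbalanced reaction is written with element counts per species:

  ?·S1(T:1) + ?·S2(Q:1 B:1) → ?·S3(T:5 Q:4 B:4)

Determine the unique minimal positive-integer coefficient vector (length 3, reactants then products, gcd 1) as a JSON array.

T: 5·1+4·0 = 5 | 1·5 = 5
Q: 5·0+4·1 = 4 | 1·4 = 4
B: 5·0+4·1 = 4 | 1·4 = 4
gcd(5,4,1) = 1

Coefficients: [5, 4, 1]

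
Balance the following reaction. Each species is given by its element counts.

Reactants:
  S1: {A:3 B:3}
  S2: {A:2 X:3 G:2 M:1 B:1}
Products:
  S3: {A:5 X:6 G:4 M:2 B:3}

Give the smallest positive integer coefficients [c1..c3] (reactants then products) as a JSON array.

Coefficients: [1, 6, 3]

A: 1·3+6·2 = 15 | 3·5 = 15
X: 1·0+6·3 = 18 | 3·6 = 18
G: 1·0+6·2 = 12 | 3·4 = 12
M: 1·0+6·1 = 6 | 3·2 = 6
B: 1·3+6·1 = 9 | 3·3 = 9
gcd(1,6,3) = 1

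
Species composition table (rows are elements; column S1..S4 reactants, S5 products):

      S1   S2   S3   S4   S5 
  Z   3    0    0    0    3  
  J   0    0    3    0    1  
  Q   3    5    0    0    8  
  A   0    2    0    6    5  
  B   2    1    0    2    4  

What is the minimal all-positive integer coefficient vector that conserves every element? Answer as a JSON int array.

Coefficients: [6, 6, 2, 3, 6]

Z: 6·3+6·0+2·0+3·0 = 18 | 6·3 = 18
J: 6·0+6·0+2·3+3·0 = 6 | 6·1 = 6
Q: 6·3+6·5+2·0+3·0 = 48 | 6·8 = 48
A: 6·0+6·2+2·0+3·6 = 30 | 6·5 = 30
B: 6·2+6·1+2·0+3·2 = 24 | 6·4 = 24
gcd(6,6,2,3,6) = 1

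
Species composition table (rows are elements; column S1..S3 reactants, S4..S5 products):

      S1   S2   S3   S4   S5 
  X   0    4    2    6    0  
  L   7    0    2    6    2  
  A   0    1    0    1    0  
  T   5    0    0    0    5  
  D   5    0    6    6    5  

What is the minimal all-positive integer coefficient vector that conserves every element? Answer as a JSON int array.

Coefficients: [4, 5, 5, 5, 4]

X: 4·0+5·4+5·2 = 30 | 5·6+4·0 = 30
L: 4·7+5·0+5·2 = 38 | 5·6+4·2 = 38
A: 4·0+5·1+5·0 = 5 | 5·1+4·0 = 5
T: 4·5+5·0+5·0 = 20 | 5·0+4·5 = 20
D: 4·5+5·0+5·6 = 50 | 5·6+4·5 = 50
gcd(4,5,5,5,4) = 1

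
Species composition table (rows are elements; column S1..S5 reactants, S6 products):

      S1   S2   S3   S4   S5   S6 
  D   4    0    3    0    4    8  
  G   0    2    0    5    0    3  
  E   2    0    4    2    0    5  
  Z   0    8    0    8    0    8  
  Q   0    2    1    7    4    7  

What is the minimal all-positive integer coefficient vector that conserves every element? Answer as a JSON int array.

D: 5·4+4·0+4·3+2·0+4·4 = 48 | 6·8 = 48
G: 5·0+4·2+4·0+2·5+4·0 = 18 | 6·3 = 18
E: 5·2+4·0+4·4+2·2+4·0 = 30 | 6·5 = 30
Z: 5·0+4·8+4·0+2·8+4·0 = 48 | 6·8 = 48
Q: 5·0+4·2+4·1+2·7+4·4 = 42 | 6·7 = 42
gcd(5,4,4,2,4,6) = 1

Coefficients: [5, 4, 4, 2, 4, 6]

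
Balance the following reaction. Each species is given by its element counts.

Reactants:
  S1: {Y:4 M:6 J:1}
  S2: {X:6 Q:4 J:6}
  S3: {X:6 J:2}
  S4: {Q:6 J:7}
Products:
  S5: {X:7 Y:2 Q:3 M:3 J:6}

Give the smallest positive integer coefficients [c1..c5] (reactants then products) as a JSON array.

Coefficients: [3, 3, 4, 1, 6]

X: 3·0+3·6+4·6+1·0 = 42 | 6·7 = 42
Y: 3·4+3·0+4·0+1·0 = 12 | 6·2 = 12
Q: 3·0+3·4+4·0+1·6 = 18 | 6·3 = 18
M: 3·6+3·0+4·0+1·0 = 18 | 6·3 = 18
J: 3·1+3·6+4·2+1·7 = 36 | 6·6 = 36
gcd(3,3,4,1,6) = 1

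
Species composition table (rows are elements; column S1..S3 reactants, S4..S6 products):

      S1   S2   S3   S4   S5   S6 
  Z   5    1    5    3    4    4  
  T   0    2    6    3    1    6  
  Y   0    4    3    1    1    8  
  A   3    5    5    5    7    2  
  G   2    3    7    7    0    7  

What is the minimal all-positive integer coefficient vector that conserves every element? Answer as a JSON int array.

Coefficients: [3, 5, 4, 4, 4, 3]

Z: 3·5+5·1+4·5 = 40 | 4·3+4·4+3·4 = 40
T: 3·0+5·2+4·6 = 34 | 4·3+4·1+3·6 = 34
Y: 3·0+5·4+4·3 = 32 | 4·1+4·1+3·8 = 32
A: 3·3+5·5+4·5 = 54 | 4·5+4·7+3·2 = 54
G: 3·2+5·3+4·7 = 49 | 4·7+4·0+3·7 = 49
gcd(3,5,4,4,4,3) = 1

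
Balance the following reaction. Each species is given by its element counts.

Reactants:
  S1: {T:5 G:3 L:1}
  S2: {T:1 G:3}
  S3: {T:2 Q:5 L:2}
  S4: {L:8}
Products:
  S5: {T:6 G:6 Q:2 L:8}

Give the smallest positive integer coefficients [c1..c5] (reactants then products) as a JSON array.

T: 4·5+6·1+2·2+4·0 = 30 | 5·6 = 30
G: 4·3+6·3+2·0+4·0 = 30 | 5·6 = 30
Q: 4·0+6·0+2·5+4·0 = 10 | 5·2 = 10
L: 4·1+6·0+2·2+4·8 = 40 | 5·8 = 40
gcd(4,6,2,4,5) = 1

Coefficients: [4, 6, 2, 4, 5]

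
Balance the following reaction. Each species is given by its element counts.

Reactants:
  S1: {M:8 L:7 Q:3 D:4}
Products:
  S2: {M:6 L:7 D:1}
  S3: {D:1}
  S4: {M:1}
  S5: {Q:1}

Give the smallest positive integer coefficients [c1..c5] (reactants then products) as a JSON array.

Coefficients: [1, 1, 3, 2, 3]

M: 1·8 = 8 | 1·6+3·0+2·1+3·0 = 8
L: 1·7 = 7 | 1·7+3·0+2·0+3·0 = 7
Q: 1·3 = 3 | 1·0+3·0+2·0+3·1 = 3
D: 1·4 = 4 | 1·1+3·1+2·0+3·0 = 4
gcd(1,1,3,2,3) = 1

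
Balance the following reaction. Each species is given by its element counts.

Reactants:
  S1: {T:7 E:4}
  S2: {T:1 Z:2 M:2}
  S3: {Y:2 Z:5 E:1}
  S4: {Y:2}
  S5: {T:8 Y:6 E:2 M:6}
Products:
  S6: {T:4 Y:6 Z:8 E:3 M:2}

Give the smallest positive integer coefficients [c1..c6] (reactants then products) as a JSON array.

Coefficients: [1, 1, 6, 3, 1, 4]

T: 1·7+1·1+6·0+3·0+1·8 = 16 | 4·4 = 16
Y: 1·0+1·0+6·2+3·2+1·6 = 24 | 4·6 = 24
Z: 1·0+1·2+6·5+3·0+1·0 = 32 | 4·8 = 32
E: 1·4+1·0+6·1+3·0+1·2 = 12 | 4·3 = 12
M: 1·0+1·2+6·0+3·0+1·6 = 8 | 4·2 = 8
gcd(1,1,6,3,1,4) = 1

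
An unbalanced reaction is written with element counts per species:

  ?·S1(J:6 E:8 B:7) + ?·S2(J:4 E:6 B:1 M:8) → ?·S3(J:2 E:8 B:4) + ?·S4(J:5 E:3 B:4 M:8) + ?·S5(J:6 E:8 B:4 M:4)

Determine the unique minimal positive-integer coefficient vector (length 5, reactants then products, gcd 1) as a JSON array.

J: 5·6+5·4 = 50 | 2·2+2·5+6·6 = 50
E: 5·8+5·6 = 70 | 2·8+2·3+6·8 = 70
B: 5·7+5·1 = 40 | 2·4+2·4+6·4 = 40
M: 5·0+5·8 = 40 | 2·0+2·8+6·4 = 40
gcd(5,5,2,2,6) = 1

Coefficients: [5, 5, 2, 2, 6]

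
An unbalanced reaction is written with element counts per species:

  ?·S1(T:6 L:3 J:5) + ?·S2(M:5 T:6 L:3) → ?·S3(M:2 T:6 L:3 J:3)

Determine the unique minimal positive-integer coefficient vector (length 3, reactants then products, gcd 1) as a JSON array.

M: 3·0+2·5 = 10 | 5·2 = 10
T: 3·6+2·6 = 30 | 5·6 = 30
L: 3·3+2·3 = 15 | 5·3 = 15
J: 3·5+2·0 = 15 | 5·3 = 15
gcd(3,2,5) = 1

Coefficients: [3, 2, 5]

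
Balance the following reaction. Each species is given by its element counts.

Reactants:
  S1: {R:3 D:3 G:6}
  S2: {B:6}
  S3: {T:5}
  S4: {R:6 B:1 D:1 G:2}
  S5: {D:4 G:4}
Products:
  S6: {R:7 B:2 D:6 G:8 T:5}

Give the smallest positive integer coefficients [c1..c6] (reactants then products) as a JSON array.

Coefficients: [2, 1, 6, 6, 6, 6]

R: 2·3+1·0+6·0+6·6+6·0 = 42 | 6·7 = 42
B: 2·0+1·6+6·0+6·1+6·0 = 12 | 6·2 = 12
D: 2·3+1·0+6·0+6·1+6·4 = 36 | 6·6 = 36
G: 2·6+1·0+6·0+6·2+6·4 = 48 | 6·8 = 48
T: 2·0+1·0+6·5+6·0+6·0 = 30 | 6·5 = 30
gcd(2,1,6,6,6,6) = 1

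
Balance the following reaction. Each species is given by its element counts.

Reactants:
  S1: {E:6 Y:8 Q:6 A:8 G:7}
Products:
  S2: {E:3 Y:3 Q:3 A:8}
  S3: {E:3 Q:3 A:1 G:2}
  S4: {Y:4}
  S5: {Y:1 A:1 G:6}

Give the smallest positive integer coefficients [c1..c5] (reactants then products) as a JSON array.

E: 4·6 = 24 | 3·3+5·3+5·0+3·0 = 24
Y: 4·8 = 32 | 3·3+5·0+5·4+3·1 = 32
Q: 4·6 = 24 | 3·3+5·3+5·0+3·0 = 24
A: 4·8 = 32 | 3·8+5·1+5·0+3·1 = 32
G: 4·7 = 28 | 3·0+5·2+5·0+3·6 = 28
gcd(4,3,5,5,3) = 1

Coefficients: [4, 3, 5, 5, 3]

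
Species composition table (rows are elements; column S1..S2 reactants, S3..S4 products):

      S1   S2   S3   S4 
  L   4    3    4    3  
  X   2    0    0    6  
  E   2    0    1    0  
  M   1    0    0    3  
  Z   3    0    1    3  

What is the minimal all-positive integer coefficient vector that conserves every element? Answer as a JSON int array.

Coefficients: [3, 5, 6, 1]

L: 3·4+5·3 = 27 | 6·4+1·3 = 27
X: 3·2+5·0 = 6 | 6·0+1·6 = 6
E: 3·2+5·0 = 6 | 6·1+1·0 = 6
M: 3·1+5·0 = 3 | 6·0+1·3 = 3
Z: 3·3+5·0 = 9 | 6·1+1·3 = 9
gcd(3,5,6,1) = 1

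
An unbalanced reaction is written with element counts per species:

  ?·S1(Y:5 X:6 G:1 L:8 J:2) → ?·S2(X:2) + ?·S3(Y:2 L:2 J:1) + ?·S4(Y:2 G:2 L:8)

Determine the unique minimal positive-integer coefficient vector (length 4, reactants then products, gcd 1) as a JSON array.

Coefficients: [2, 6, 4, 1]

Y: 2·5 = 10 | 6·0+4·2+1·2 = 10
X: 2·6 = 12 | 6·2+4·0+1·0 = 12
G: 2·1 = 2 | 6·0+4·0+1·2 = 2
L: 2·8 = 16 | 6·0+4·2+1·8 = 16
J: 2·2 = 4 | 6·0+4·1+1·0 = 4
gcd(2,6,4,1) = 1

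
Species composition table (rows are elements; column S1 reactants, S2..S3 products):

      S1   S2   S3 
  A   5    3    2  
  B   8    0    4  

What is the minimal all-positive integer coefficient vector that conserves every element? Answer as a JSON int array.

A: 3·5 = 15 | 1·3+6·2 = 15
B: 3·8 = 24 | 1·0+6·4 = 24
gcd(3,1,6) = 1

Coefficients: [3, 1, 6]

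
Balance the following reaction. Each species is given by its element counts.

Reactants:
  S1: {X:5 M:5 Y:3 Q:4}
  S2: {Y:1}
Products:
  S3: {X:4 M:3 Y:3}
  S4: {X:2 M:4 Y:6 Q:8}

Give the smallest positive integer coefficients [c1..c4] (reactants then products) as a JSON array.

X: 2·5+6·0 = 10 | 2·4+1·2 = 10
M: 2·5+6·0 = 10 | 2·3+1·4 = 10
Y: 2·3+6·1 = 12 | 2·3+1·6 = 12
Q: 2·4+6·0 = 8 | 2·0+1·8 = 8
gcd(2,6,2,1) = 1

Coefficients: [2, 6, 2, 1]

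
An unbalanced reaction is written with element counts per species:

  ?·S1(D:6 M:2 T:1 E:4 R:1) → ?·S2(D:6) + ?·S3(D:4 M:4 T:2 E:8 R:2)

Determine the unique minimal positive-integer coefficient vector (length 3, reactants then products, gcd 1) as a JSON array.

Coefficients: [6, 4, 3]

D: 6·6 = 36 | 4·6+3·4 = 36
M: 6·2 = 12 | 4·0+3·4 = 12
T: 6·1 = 6 | 4·0+3·2 = 6
E: 6·4 = 24 | 4·0+3·8 = 24
R: 6·1 = 6 | 4·0+3·2 = 6
gcd(6,4,3) = 1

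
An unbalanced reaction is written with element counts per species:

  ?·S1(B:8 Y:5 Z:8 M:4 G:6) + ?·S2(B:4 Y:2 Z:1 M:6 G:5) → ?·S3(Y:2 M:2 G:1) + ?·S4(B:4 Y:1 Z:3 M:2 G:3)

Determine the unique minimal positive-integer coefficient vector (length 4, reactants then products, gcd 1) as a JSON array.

Coefficients: [1, 1, 2, 3]

B: 1·8+1·4 = 12 | 2·0+3·4 = 12
Y: 1·5+1·2 = 7 | 2·2+3·1 = 7
Z: 1·8+1·1 = 9 | 2·0+3·3 = 9
M: 1·4+1·6 = 10 | 2·2+3·2 = 10
G: 1·6+1·5 = 11 | 2·1+3·3 = 11
gcd(1,1,2,3) = 1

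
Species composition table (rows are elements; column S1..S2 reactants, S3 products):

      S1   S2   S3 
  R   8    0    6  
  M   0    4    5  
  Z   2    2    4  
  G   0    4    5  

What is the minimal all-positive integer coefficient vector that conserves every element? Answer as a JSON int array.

Coefficients: [3, 5, 4]

R: 3·8+5·0 = 24 | 4·6 = 24
M: 3·0+5·4 = 20 | 4·5 = 20
Z: 3·2+5·2 = 16 | 4·4 = 16
G: 3·0+5·4 = 20 | 4·5 = 20
gcd(3,5,4) = 1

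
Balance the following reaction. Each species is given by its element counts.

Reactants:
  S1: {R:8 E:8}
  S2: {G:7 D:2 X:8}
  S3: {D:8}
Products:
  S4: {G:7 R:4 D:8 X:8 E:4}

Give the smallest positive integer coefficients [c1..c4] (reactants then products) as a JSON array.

Coefficients: [2, 4, 3, 4]

G: 2·0+4·7+3·0 = 28 | 4·7 = 28
R: 2·8+4·0+3·0 = 16 | 4·4 = 16
D: 2·0+4·2+3·8 = 32 | 4·8 = 32
X: 2·0+4·8+3·0 = 32 | 4·8 = 32
E: 2·8+4·0+3·0 = 16 | 4·4 = 16
gcd(2,4,3,4) = 1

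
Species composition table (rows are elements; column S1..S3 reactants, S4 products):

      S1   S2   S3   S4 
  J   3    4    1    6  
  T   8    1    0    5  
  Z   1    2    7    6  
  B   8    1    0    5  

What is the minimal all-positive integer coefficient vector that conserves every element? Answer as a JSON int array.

Coefficients: [1, 2, 1, 2]

J: 1·3+2·4+1·1 = 12 | 2·6 = 12
T: 1·8+2·1+1·0 = 10 | 2·5 = 10
Z: 1·1+2·2+1·7 = 12 | 2·6 = 12
B: 1·8+2·1+1·0 = 10 | 2·5 = 10
gcd(1,2,1,2) = 1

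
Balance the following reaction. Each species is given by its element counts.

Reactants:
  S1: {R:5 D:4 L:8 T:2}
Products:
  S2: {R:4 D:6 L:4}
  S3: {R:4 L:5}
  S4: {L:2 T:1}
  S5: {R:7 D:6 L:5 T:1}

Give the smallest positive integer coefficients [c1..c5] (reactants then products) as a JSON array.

Coefficients: [3, 1, 1, 5, 1]

R: 3·5 = 15 | 1·4+1·4+5·0+1·7 = 15
D: 3·4 = 12 | 1·6+1·0+5·0+1·6 = 12
L: 3·8 = 24 | 1·4+1·5+5·2+1·5 = 24
T: 3·2 = 6 | 1·0+1·0+5·1+1·1 = 6
gcd(3,1,1,5,1) = 1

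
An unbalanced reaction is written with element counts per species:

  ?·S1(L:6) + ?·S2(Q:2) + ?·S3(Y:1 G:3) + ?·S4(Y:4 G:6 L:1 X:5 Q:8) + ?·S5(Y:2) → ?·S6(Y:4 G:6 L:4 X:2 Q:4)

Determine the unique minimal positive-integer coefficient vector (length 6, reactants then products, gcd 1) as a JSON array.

Coefficients: [3, 2, 6, 2, 3, 5]

Y: 3·0+2·0+6·1+2·4+3·2 = 20 | 5·4 = 20
G: 3·0+2·0+6·3+2·6+3·0 = 30 | 5·6 = 30
L: 3·6+2·0+6·0+2·1+3·0 = 20 | 5·4 = 20
X: 3·0+2·0+6·0+2·5+3·0 = 10 | 5·2 = 10
Q: 3·0+2·2+6·0+2·8+3·0 = 20 | 5·4 = 20
gcd(3,2,6,2,3,5) = 1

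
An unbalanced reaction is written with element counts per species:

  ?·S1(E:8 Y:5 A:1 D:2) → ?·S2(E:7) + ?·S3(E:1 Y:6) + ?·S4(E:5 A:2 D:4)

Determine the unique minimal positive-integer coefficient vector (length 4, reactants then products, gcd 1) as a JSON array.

Coefficients: [6, 4, 5, 3]

E: 6·8 = 48 | 4·7+5·1+3·5 = 48
Y: 6·5 = 30 | 4·0+5·6+3·0 = 30
A: 6·1 = 6 | 4·0+5·0+3·2 = 6
D: 6·2 = 12 | 4·0+5·0+3·4 = 12
gcd(6,4,5,3) = 1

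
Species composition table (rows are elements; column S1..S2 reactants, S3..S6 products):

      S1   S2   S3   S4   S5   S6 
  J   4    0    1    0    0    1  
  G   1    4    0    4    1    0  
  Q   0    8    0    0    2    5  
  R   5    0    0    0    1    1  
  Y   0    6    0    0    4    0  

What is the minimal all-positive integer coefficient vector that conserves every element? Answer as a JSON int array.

J: 2·4+4·0 = 8 | 4·1+3·0+6·0+4·1 = 8
G: 2·1+4·4 = 18 | 4·0+3·4+6·1+4·0 = 18
Q: 2·0+4·8 = 32 | 4·0+3·0+6·2+4·5 = 32
R: 2·5+4·0 = 10 | 4·0+3·0+6·1+4·1 = 10
Y: 2·0+4·6 = 24 | 4·0+3·0+6·4+4·0 = 24
gcd(2,4,4,3,6,4) = 1

Coefficients: [2, 4, 4, 3, 6, 4]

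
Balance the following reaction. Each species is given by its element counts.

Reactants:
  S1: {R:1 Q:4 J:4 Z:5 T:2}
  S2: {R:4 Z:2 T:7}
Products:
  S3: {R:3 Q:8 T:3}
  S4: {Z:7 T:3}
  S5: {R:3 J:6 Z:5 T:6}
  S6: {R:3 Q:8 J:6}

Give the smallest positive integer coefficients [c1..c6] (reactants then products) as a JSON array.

Coefficients: [6, 3, 2, 3, 3, 1]

R: 6·1+3·4 = 18 | 2·3+3·0+3·3+1·3 = 18
Q: 6·4+3·0 = 24 | 2·8+3·0+3·0+1·8 = 24
J: 6·4+3·0 = 24 | 2·0+3·0+3·6+1·6 = 24
Z: 6·5+3·2 = 36 | 2·0+3·7+3·5+1·0 = 36
T: 6·2+3·7 = 33 | 2·3+3·3+3·6+1·0 = 33
gcd(6,3,2,3,3,1) = 1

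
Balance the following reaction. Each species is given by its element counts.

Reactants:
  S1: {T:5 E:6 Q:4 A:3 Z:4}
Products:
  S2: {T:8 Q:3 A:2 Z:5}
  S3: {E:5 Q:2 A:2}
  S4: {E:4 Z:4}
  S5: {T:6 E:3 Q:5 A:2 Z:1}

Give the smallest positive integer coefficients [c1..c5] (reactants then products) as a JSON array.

T: 6·5 = 30 | 3·8+5·0+2·0+1·6 = 30
E: 6·6 = 36 | 3·0+5·5+2·4+1·3 = 36
Q: 6·4 = 24 | 3·3+5·2+2·0+1·5 = 24
A: 6·3 = 18 | 3·2+5·2+2·0+1·2 = 18
Z: 6·4 = 24 | 3·5+5·0+2·4+1·1 = 24
gcd(6,3,5,2,1) = 1

Coefficients: [6, 3, 5, 2, 1]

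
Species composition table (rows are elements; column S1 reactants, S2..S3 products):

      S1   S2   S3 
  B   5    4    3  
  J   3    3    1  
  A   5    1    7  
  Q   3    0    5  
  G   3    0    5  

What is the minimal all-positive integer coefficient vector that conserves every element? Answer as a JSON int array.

Coefficients: [5, 4, 3]

B: 5·5 = 25 | 4·4+3·3 = 25
J: 5·3 = 15 | 4·3+3·1 = 15
A: 5·5 = 25 | 4·1+3·7 = 25
Q: 5·3 = 15 | 4·0+3·5 = 15
G: 5·3 = 15 | 4·0+3·5 = 15
gcd(5,4,3) = 1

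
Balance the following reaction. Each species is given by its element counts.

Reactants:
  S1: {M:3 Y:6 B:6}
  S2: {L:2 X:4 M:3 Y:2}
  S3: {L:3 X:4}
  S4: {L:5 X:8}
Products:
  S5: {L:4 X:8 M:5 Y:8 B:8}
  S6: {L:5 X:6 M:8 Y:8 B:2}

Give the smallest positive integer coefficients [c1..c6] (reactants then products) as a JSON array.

L: 6·0+6·2+3·3+1·5 = 26 | 4·4+2·5 = 26
X: 6·0+6·4+3·4+1·8 = 44 | 4·8+2·6 = 44
M: 6·3+6·3+3·0+1·0 = 36 | 4·5+2·8 = 36
Y: 6·6+6·2+3·0+1·0 = 48 | 4·8+2·8 = 48
B: 6·6+6·0+3·0+1·0 = 36 | 4·8+2·2 = 36
gcd(6,6,3,1,4,2) = 1

Coefficients: [6, 6, 3, 1, 4, 2]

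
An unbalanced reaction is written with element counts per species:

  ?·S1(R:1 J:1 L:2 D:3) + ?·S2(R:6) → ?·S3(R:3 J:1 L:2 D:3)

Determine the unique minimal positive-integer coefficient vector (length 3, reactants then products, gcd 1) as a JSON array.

R: 3·1+1·6 = 9 | 3·3 = 9
J: 3·1+1·0 = 3 | 3·1 = 3
L: 3·2+1·0 = 6 | 3·2 = 6
D: 3·3+1·0 = 9 | 3·3 = 9
gcd(3,1,3) = 1

Coefficients: [3, 1, 3]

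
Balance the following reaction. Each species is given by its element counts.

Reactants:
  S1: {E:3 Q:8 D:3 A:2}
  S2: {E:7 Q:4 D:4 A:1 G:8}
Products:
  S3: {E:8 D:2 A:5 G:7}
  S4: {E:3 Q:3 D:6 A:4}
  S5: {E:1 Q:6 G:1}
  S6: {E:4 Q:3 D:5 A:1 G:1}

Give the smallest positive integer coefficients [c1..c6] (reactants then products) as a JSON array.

Coefficients: [5, 2, 1, 1, 6, 3]

E: 5·3+2·7 = 29 | 1·8+1·3+6·1+3·4 = 29
Q: 5·8+2·4 = 48 | 1·0+1·3+6·6+3·3 = 48
D: 5·3+2·4 = 23 | 1·2+1·6+6·0+3·5 = 23
A: 5·2+2·1 = 12 | 1·5+1·4+6·0+3·1 = 12
G: 5·0+2·8 = 16 | 1·7+1·0+6·1+3·1 = 16
gcd(5,2,1,1,6,3) = 1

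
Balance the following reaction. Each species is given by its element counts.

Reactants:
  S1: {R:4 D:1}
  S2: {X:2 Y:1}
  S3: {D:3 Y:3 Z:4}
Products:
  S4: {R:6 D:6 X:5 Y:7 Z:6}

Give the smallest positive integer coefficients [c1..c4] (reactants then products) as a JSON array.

Coefficients: [3, 5, 3, 2]

R: 3·4+5·0+3·0 = 12 | 2·6 = 12
D: 3·1+5·0+3·3 = 12 | 2·6 = 12
X: 3·0+5·2+3·0 = 10 | 2·5 = 10
Y: 3·0+5·1+3·3 = 14 | 2·7 = 14
Z: 3·0+5·0+3·4 = 12 | 2·6 = 12
gcd(3,5,3,2) = 1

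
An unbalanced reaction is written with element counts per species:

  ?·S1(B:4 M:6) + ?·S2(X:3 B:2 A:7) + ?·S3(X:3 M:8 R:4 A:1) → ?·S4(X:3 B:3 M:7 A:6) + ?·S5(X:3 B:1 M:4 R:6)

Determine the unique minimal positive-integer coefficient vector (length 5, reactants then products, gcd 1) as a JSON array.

X: 2·0+3·3+3·3 = 18 | 4·3+2·3 = 18
B: 2·4+3·2+3·0 = 14 | 4·3+2·1 = 14
M: 2·6+3·0+3·8 = 36 | 4·7+2·4 = 36
R: 2·0+3·0+3·4 = 12 | 4·0+2·6 = 12
A: 2·0+3·7+3·1 = 24 | 4·6+2·0 = 24
gcd(2,3,3,4,2) = 1

Coefficients: [2, 3, 3, 4, 2]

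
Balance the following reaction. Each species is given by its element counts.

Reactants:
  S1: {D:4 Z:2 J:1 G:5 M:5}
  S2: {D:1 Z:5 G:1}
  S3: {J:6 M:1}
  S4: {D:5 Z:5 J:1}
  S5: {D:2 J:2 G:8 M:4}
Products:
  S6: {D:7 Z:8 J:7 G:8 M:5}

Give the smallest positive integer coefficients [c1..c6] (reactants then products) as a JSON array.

Coefficients: [1, 3, 3, 3, 3, 4]

D: 1·4+3·1+3·0+3·5+3·2 = 28 | 4·7 = 28
Z: 1·2+3·5+3·0+3·5+3·0 = 32 | 4·8 = 32
J: 1·1+3·0+3·6+3·1+3·2 = 28 | 4·7 = 28
G: 1·5+3·1+3·0+3·0+3·8 = 32 | 4·8 = 32
M: 1·5+3·0+3·1+3·0+3·4 = 20 | 4·5 = 20
gcd(1,3,3,3,3,4) = 1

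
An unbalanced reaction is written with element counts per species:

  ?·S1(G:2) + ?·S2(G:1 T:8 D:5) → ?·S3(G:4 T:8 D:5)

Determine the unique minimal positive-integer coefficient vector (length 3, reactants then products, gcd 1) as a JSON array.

G: 3·2+2·1 = 8 | 2·4 = 8
T: 3·0+2·8 = 16 | 2·8 = 16
D: 3·0+2·5 = 10 | 2·5 = 10
gcd(3,2,2) = 1

Coefficients: [3, 2, 2]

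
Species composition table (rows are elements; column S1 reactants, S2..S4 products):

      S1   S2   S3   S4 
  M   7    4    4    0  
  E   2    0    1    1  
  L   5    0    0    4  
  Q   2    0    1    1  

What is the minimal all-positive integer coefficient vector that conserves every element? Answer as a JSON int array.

Coefficients: [4, 4, 3, 5]

M: 4·7 = 28 | 4·4+3·4+5·0 = 28
E: 4·2 = 8 | 4·0+3·1+5·1 = 8
L: 4·5 = 20 | 4·0+3·0+5·4 = 20
Q: 4·2 = 8 | 4·0+3·1+5·1 = 8
gcd(4,4,3,5) = 1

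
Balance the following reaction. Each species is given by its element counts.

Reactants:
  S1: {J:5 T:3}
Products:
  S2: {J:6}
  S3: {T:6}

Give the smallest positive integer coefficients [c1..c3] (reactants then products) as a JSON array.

Coefficients: [6, 5, 3]

J: 6·5 = 30 | 5·6+3·0 = 30
T: 6·3 = 18 | 5·0+3·6 = 18
gcd(6,5,3) = 1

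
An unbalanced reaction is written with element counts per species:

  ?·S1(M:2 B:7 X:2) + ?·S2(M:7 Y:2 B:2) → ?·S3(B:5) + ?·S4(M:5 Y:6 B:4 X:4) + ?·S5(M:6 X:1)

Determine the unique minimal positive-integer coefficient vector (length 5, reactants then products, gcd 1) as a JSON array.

M: 4·2+3·7 = 29 | 6·0+1·5+4·6 = 29
Y: 4·0+3·2 = 6 | 6·0+1·6+4·0 = 6
B: 4·7+3·2 = 34 | 6·5+1·4+4·0 = 34
X: 4·2+3·0 = 8 | 6·0+1·4+4·1 = 8
gcd(4,3,6,1,4) = 1

Coefficients: [4, 3, 6, 1, 4]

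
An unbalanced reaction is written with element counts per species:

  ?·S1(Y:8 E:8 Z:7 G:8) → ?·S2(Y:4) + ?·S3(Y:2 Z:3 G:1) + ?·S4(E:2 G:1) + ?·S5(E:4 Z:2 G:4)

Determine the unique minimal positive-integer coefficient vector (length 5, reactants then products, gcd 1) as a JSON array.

Y: 4·8 = 32 | 5·4+6·2+6·0+5·0 = 32
E: 4·8 = 32 | 5·0+6·0+6·2+5·4 = 32
Z: 4·7 = 28 | 5·0+6·3+6·0+5·2 = 28
G: 4·8 = 32 | 5·0+6·1+6·1+5·4 = 32
gcd(4,5,6,6,5) = 1

Coefficients: [4, 5, 6, 6, 5]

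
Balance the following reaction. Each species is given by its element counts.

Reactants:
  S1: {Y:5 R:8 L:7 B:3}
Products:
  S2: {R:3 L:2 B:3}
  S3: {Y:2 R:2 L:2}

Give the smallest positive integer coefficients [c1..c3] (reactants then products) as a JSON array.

Y: 2·5 = 10 | 2·0+5·2 = 10
R: 2·8 = 16 | 2·3+5·2 = 16
L: 2·7 = 14 | 2·2+5·2 = 14
B: 2·3 = 6 | 2·3+5·0 = 6
gcd(2,2,5) = 1

Coefficients: [2, 2, 5]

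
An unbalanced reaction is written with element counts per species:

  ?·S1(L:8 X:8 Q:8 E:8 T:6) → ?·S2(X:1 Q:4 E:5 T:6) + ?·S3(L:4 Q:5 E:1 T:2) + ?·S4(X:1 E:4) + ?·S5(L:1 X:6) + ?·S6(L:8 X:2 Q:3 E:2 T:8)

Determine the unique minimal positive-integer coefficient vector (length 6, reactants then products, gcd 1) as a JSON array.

L: 4·8 = 32 | 1·0+5·4+5·0+4·1+1·8 = 32
X: 4·8 = 32 | 1·1+5·0+5·1+4·6+1·2 = 32
Q: 4·8 = 32 | 1·4+5·5+5·0+4·0+1·3 = 32
E: 4·8 = 32 | 1·5+5·1+5·4+4·0+1·2 = 32
T: 4·6 = 24 | 1·6+5·2+5·0+4·0+1·8 = 24
gcd(4,1,5,5,4,1) = 1

Coefficients: [4, 1, 5, 5, 4, 1]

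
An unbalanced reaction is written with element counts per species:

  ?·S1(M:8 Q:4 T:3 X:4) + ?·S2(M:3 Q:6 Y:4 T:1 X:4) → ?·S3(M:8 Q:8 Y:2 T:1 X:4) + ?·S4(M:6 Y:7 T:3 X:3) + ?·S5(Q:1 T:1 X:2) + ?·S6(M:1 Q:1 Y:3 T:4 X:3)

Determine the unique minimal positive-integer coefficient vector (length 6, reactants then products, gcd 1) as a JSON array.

M: 4·8+5·3 = 47 | 5·8+1·6+5·0+1·1 = 47
Q: 4·4+5·6 = 46 | 5·8+1·0+5·1+1·1 = 46
Y: 4·0+5·4 = 20 | 5·2+1·7+5·0+1·3 = 20
T: 4·3+5·1 = 17 | 5·1+1·3+5·1+1·4 = 17
X: 4·4+5·4 = 36 | 5·4+1·3+5·2+1·3 = 36
gcd(4,5,5,1,5,1) = 1

Coefficients: [4, 5, 5, 1, 5, 1]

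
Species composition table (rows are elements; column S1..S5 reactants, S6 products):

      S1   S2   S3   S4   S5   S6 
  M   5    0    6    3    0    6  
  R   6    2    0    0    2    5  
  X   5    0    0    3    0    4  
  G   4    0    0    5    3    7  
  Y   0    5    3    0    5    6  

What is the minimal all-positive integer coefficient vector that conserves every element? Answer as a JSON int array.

M: 3·5+1·0+2·6+3·3+5·0 = 36 | 6·6 = 36
R: 3·6+1·2+2·0+3·0+5·2 = 30 | 6·5 = 30
X: 3·5+1·0+2·0+3·3+5·0 = 24 | 6·4 = 24
G: 3·4+1·0+2·0+3·5+5·3 = 42 | 6·7 = 42
Y: 3·0+1·5+2·3+3·0+5·5 = 36 | 6·6 = 36
gcd(3,1,2,3,5,6) = 1

Coefficients: [3, 1, 2, 3, 5, 6]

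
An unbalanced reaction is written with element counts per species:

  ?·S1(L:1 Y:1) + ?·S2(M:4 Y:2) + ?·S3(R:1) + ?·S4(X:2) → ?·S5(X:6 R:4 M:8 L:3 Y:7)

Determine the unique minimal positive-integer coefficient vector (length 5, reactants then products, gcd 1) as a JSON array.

X: 3·0+2·0+4·0+3·2 = 6 | 1·6 = 6
R: 3·0+2·0+4·1+3·0 = 4 | 1·4 = 4
M: 3·0+2·4+4·0+3·0 = 8 | 1·8 = 8
L: 3·1+2·0+4·0+3·0 = 3 | 1·3 = 3
Y: 3·1+2·2+4·0+3·0 = 7 | 1·7 = 7
gcd(3,2,4,3,1) = 1

Coefficients: [3, 2, 4, 3, 1]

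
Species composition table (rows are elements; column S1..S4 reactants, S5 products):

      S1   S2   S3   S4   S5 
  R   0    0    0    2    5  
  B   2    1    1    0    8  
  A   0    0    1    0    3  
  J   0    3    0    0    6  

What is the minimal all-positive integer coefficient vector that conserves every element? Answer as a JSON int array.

R: 3·0+4·0+6·0+5·2 = 10 | 2·5 = 10
B: 3·2+4·1+6·1+5·0 = 16 | 2·8 = 16
A: 3·0+4·0+6·1+5·0 = 6 | 2·3 = 6
J: 3·0+4·3+6·0+5·0 = 12 | 2·6 = 12
gcd(3,4,6,5,2) = 1

Coefficients: [3, 4, 6, 5, 2]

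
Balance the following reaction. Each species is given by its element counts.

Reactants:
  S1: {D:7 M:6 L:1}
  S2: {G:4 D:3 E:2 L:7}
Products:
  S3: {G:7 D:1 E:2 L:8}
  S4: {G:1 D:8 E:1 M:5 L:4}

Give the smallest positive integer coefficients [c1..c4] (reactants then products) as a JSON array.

G: 5·0+5·4 = 20 | 2·7+6·1 = 20
D: 5·7+5·3 = 50 | 2·1+6·8 = 50
E: 5·0+5·2 = 10 | 2·2+6·1 = 10
M: 5·6+5·0 = 30 | 2·0+6·5 = 30
L: 5·1+5·7 = 40 | 2·8+6·4 = 40
gcd(5,5,2,6) = 1

Coefficients: [5, 5, 2, 6]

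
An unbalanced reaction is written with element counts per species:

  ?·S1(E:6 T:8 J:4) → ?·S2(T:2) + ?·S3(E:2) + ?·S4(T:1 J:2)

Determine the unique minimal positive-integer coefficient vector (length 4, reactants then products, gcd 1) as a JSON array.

Coefficients: [1, 3, 3, 2]

E: 1·6 = 6 | 3·0+3·2+2·0 = 6
T: 1·8 = 8 | 3·2+3·0+2·1 = 8
J: 1·4 = 4 | 3·0+3·0+2·2 = 4
gcd(1,3,3,2) = 1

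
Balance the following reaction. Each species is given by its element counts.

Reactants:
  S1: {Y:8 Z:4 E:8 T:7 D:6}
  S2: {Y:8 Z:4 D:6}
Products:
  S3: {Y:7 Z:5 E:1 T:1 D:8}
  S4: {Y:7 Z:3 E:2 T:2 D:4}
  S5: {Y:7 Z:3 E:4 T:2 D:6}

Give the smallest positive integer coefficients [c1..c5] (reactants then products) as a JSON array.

Y: 2·8+5·8 = 56 | 2·7+5·7+1·7 = 56
Z: 2·4+5·4 = 28 | 2·5+5·3+1·3 = 28
E: 2·8+5·0 = 16 | 2·1+5·2+1·4 = 16
T: 2·7+5·0 = 14 | 2·1+5·2+1·2 = 14
D: 2·6+5·6 = 42 | 2·8+5·4+1·6 = 42
gcd(2,5,2,5,1) = 1

Coefficients: [2, 5, 2, 5, 1]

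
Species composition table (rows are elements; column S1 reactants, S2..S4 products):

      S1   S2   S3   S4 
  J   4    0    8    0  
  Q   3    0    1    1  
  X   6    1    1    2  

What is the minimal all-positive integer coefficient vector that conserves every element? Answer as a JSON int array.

Coefficients: [2, 1, 1, 5]

J: 2·4 = 8 | 1·0+1·8+5·0 = 8
Q: 2·3 = 6 | 1·0+1·1+5·1 = 6
X: 2·6 = 12 | 1·1+1·1+5·2 = 12
gcd(2,1,1,5) = 1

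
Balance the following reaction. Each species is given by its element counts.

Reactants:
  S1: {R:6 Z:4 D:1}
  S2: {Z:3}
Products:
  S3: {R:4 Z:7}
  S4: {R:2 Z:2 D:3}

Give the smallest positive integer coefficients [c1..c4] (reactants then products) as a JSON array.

Coefficients: [3, 6, 4, 1]

R: 3·6+6·0 = 18 | 4·4+1·2 = 18
Z: 3·4+6·3 = 30 | 4·7+1·2 = 30
D: 3·1+6·0 = 3 | 4·0+1·3 = 3
gcd(3,6,4,1) = 1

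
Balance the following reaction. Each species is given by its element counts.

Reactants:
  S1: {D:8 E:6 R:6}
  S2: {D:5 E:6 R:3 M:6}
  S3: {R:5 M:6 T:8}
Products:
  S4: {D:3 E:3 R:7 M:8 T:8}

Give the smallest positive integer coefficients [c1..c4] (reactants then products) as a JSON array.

Coefficients: [1, 2, 6, 6]

D: 1·8+2·5+6·0 = 18 | 6·3 = 18
E: 1·6+2·6+6·0 = 18 | 6·3 = 18
R: 1·6+2·3+6·5 = 42 | 6·7 = 42
M: 1·0+2·6+6·6 = 48 | 6·8 = 48
T: 1·0+2·0+6·8 = 48 | 6·8 = 48
gcd(1,2,6,6) = 1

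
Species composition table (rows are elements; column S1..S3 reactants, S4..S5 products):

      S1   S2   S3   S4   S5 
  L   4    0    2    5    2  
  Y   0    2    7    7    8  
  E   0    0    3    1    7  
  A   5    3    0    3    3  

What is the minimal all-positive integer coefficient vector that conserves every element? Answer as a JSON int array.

Coefficients: [3, 1, 6, 4, 2]

L: 3·4+1·0+6·2 = 24 | 4·5+2·2 = 24
Y: 3·0+1·2+6·7 = 44 | 4·7+2·8 = 44
E: 3·0+1·0+6·3 = 18 | 4·1+2·7 = 18
A: 3·5+1·3+6·0 = 18 | 4·3+2·3 = 18
gcd(3,1,6,4,2) = 1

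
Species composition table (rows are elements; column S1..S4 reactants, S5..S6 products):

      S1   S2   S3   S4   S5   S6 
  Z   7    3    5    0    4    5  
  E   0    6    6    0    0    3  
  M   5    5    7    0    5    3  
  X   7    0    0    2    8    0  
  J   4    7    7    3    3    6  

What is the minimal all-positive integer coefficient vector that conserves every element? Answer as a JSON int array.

Z: 4·7+1·3+1·5+2·0 = 36 | 4·4+4·5 = 36
E: 4·0+1·6+1·6+2·0 = 12 | 4·0+4·3 = 12
M: 4·5+1·5+1·7+2·0 = 32 | 4·5+4·3 = 32
X: 4·7+1·0+1·0+2·2 = 32 | 4·8+4·0 = 32
J: 4·4+1·7+1·7+2·3 = 36 | 4·3+4·6 = 36
gcd(4,1,1,2,4,4) = 1

Coefficients: [4, 1, 1, 2, 4, 4]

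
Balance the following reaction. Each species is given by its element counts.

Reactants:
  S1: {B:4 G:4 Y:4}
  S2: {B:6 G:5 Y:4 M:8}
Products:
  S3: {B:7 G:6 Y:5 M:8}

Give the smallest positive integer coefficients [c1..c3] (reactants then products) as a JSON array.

B: 1·4+4·6 = 28 | 4·7 = 28
G: 1·4+4·5 = 24 | 4·6 = 24
Y: 1·4+4·4 = 20 | 4·5 = 20
M: 1·0+4·8 = 32 | 4·8 = 32
gcd(1,4,4) = 1

Coefficients: [1, 4, 4]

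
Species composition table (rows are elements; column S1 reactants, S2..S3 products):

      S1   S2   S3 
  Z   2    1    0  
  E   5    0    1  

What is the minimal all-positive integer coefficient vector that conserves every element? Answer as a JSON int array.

Z: 1·2 = 2 | 2·1+5·0 = 2
E: 1·5 = 5 | 2·0+5·1 = 5
gcd(1,2,5) = 1

Coefficients: [1, 2, 5]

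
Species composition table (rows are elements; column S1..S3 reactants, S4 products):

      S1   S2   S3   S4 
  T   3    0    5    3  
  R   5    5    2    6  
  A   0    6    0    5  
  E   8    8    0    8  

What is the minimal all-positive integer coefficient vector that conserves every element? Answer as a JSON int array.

Coefficients: [1, 5, 3, 6]

T: 1·3+5·0+3·5 = 18 | 6·3 = 18
R: 1·5+5·5+3·2 = 36 | 6·6 = 36
A: 1·0+5·6+3·0 = 30 | 6·5 = 30
E: 1·8+5·8+3·0 = 48 | 6·8 = 48
gcd(1,5,3,6) = 1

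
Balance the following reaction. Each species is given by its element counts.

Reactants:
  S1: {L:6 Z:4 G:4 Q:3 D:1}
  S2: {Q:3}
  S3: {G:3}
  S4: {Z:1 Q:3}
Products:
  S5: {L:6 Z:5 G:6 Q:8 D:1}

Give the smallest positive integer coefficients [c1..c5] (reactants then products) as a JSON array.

Coefficients: [3, 2, 2, 3, 3]

L: 3·6+2·0+2·0+3·0 = 18 | 3·6 = 18
Z: 3·4+2·0+2·0+3·1 = 15 | 3·5 = 15
G: 3·4+2·0+2·3+3·0 = 18 | 3·6 = 18
Q: 3·3+2·3+2·0+3·3 = 24 | 3·8 = 24
D: 3·1+2·0+2·0+3·0 = 3 | 3·1 = 3
gcd(3,2,2,3,3) = 1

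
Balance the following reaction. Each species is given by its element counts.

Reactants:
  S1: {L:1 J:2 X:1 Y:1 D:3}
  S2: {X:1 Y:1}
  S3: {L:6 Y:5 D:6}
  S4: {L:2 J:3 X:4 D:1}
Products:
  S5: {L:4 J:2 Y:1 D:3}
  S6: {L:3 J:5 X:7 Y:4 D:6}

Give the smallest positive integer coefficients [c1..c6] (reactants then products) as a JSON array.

Coefficients: [5, 4, 1, 3, 2, 3]

L: 5·1+4·0+1·6+3·2 = 17 | 2·4+3·3 = 17
J: 5·2+4·0+1·0+3·3 = 19 | 2·2+3·5 = 19
X: 5·1+4·1+1·0+3·4 = 21 | 2·0+3·7 = 21
Y: 5·1+4·1+1·5+3·0 = 14 | 2·1+3·4 = 14
D: 5·3+4·0+1·6+3·1 = 24 | 2·3+3·6 = 24
gcd(5,4,1,3,2,3) = 1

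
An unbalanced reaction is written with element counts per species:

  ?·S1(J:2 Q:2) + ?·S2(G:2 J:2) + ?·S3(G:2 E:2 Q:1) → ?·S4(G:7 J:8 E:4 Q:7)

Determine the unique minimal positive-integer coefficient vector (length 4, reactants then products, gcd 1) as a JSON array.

Coefficients: [5, 3, 4, 2]

G: 5·0+3·2+4·2 = 14 | 2·7 = 14
J: 5·2+3·2+4·0 = 16 | 2·8 = 16
E: 5·0+3·0+4·2 = 8 | 2·4 = 8
Q: 5·2+3·0+4·1 = 14 | 2·7 = 14
gcd(5,3,4,2) = 1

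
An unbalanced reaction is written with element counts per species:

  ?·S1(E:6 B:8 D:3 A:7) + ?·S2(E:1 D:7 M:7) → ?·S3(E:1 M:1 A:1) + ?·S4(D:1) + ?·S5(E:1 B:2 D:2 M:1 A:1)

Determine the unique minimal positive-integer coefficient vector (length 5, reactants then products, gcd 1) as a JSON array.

E: 1·6+1·1 = 7 | 3·1+2·0+4·1 = 7
B: 1·8+1·0 = 8 | 3·0+2·0+4·2 = 8
D: 1·3+1·7 = 10 | 3·0+2·1+4·2 = 10
M: 1·0+1·7 = 7 | 3·1+2·0+4·1 = 7
A: 1·7+1·0 = 7 | 3·1+2·0+4·1 = 7
gcd(1,1,3,2,4) = 1

Coefficients: [1, 1, 3, 2, 4]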